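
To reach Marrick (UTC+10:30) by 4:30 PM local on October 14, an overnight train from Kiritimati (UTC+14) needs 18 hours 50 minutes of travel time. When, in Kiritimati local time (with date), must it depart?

1:10 AM on October 14

Target arrival in UTC: 4:30 PM − 10:30 = 6:00 AM on Oct 14.
Subtract 18 hours and 50 minutes → departure 11:10 AM UTC on Oct 13.
Kiritimati is UTC+14:00: 11:10 AM + 14:00 = 1:10 AM on Oct 14.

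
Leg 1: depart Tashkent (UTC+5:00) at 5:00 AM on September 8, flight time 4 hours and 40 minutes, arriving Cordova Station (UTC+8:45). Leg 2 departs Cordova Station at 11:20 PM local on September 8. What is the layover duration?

Convert departure to UTC: 5:00 AM − 5:00 = 12:00 AM UTC on Sep 8.
Add 4 hours 40 minutes flight time → 4:40 AM UTC.
Cordova Station is UTC+8:45, so local arrival = 4:40 AM + 8:45 = 1:25 PM on Sep 8.
Layover = 11:20 PM − 1:25 PM = 9 hours 55 minutes.

9 hours 55 minutes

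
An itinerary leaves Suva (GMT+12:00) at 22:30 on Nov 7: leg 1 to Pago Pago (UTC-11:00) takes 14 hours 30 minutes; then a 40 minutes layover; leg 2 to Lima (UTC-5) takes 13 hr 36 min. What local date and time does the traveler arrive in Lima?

10:16 on Nov 8

Convert departure to UTC: 22:30 − 12:00 = 10:30 UTC on Nov 7.
Add 14 hours 30 minutes leg 1 → 01:00 UTC (Nov 8).
Add 40 minutes layover in Pago Pago → 01:40 UTC.
Add 13 hours 36 minutes leg 2 → 15:16 UTC.
Lima is UTC−5:00, so local arrival = 15:16 − 5:00 = 10:16 on Nov 8.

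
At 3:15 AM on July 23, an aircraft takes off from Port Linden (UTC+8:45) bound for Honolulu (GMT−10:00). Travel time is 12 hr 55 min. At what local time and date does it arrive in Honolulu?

9:25 PM on Jul 22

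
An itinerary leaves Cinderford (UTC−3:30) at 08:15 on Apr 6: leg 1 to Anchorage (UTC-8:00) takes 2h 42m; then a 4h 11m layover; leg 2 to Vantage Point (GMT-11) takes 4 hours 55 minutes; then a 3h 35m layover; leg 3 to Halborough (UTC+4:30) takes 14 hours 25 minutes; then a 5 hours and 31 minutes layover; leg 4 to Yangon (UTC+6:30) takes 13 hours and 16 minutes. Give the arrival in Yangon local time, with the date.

Convert departure to UTC: 08:15 + 3:30 = 11:45 UTC on Apr 6.
Add 2 hours and 42 minutes leg 1 → 14:27 UTC.
Add 4 hours 11 minutes layover in Anchorage → 18:38 UTC.
Add 4 hours 55 minutes leg 2 → 23:33 UTC.
Add 3 hours 35 minutes layover in Vantage Point → 03:08 UTC (Apr 7).
Add 14 hours and 25 minutes leg 3 → 17:33 UTC.
Add 5 hours and 31 minutes layover in Halborough → 23:04 UTC.
Add 13 hours and 16 minutes leg 4 → 12:20 UTC (Apr 8).
Yangon is UTC+6:30, so local arrival = 12:20 + 6:30 = 18:50 on Apr 8.

18:50 on April 8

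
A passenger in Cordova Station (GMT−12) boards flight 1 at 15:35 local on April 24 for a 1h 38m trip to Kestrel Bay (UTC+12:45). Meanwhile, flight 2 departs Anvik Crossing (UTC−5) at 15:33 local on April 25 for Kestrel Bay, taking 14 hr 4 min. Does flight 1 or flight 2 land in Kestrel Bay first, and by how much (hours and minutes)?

Flight 1 in UTC: 15:35 + 12:00 = 03:35 on Apr 25.
+1 hour 38 minutes → arrive 05:13 UTC on Apr 25.
Flight 2 in UTC: 15:33 + 5:00 = 20:33 on Apr 25.
+14 hours 4 minutes → arrive 10:37 UTC on Apr 26.
Flight 1 lands earlier by 29 hours 24 minutes.

the first, by 29 hours 24 minutes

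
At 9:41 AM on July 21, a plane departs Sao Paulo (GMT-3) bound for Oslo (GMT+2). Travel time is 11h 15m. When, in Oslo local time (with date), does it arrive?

Convert departure to UTC: 9:41 AM + 3:00 = 12:41 PM UTC on Jul 21.
Add 11 hours and 15 minutes travel time → 11:56 PM UTC.
Oslo is UTC+2:00, so local arrival = 11:56 PM + 2:00 = 1:56 AM on Jul 22.

1:56 AM on Jul 22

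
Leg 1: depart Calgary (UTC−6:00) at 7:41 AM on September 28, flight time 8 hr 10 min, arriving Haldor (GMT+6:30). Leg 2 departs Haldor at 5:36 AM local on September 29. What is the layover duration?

1 hour 15 minutes

Convert departure to UTC: 7:41 AM + 6:00 = 1:41 PM UTC on Sep 28.
Add 8 hours and 10 minutes flight time → 9:51 PM UTC.
Haldor is UTC+6:30, so local arrival = 9:51 PM + 6:30 = 4:21 AM on Sep 29.
Layover = 5:36 AM − 4:21 AM = 1 hour 15 minutes.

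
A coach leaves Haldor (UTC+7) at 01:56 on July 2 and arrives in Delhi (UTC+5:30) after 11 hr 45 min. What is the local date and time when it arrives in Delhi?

12:11 on July 2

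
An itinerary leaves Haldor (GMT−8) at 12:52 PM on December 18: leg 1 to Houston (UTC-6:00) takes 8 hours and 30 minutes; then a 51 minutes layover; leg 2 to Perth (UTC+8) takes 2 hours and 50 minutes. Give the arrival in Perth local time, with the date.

Convert departure to UTC: 12:52 PM + 8:00 = 8:52 PM UTC on Dec 18.
Add 8 hours and 30 minutes leg 1 → 5:22 AM UTC (Dec 19).
Add 51 minutes layover in Houston → 6:13 AM UTC.
Add 2 hours and 50 minutes leg 2 → 9:03 AM UTC.
Perth is UTC+8:00, so local arrival = 9:03 AM + 8:00 = 5:03 PM on Dec 19.

5:03 PM on December 19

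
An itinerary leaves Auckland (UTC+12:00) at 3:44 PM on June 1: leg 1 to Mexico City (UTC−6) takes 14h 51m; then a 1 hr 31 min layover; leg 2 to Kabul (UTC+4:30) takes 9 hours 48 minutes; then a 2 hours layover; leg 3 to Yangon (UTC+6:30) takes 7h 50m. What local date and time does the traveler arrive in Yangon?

10:14 PM on June 2

Convert departure to UTC: 3:44 PM − 12:00 = 3:44 AM UTC on Jun 1.
Add 14 hours and 51 minutes leg 1 → 6:35 PM UTC.
Add 1 hour 31 minutes layover in Mexico City → 8:06 PM UTC.
Add 9 hours and 48 minutes leg 2 → 5:54 AM UTC (Jun 2).
Add 2 hours layover in Kabul → 7:54 AM UTC.
Add 7 hours 50 minutes leg 3 → 3:44 PM UTC.
Yangon is UTC+6:30, so local arrival = 3:44 PM + 6:30 = 10:14 PM on Jun 2.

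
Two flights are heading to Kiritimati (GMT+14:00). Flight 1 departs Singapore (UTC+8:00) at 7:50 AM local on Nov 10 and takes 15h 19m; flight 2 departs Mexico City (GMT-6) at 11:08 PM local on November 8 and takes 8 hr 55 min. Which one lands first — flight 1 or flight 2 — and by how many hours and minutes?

the second, by 25 hours 6 minutes

Flight 1 in UTC: 7:50 AM − 8:00 = 11:50 PM on Nov 9.
+15 hours 19 minutes → arrive 3:09 PM UTC on Nov 10.
Flight 2 in UTC: 11:08 PM + 6:00 = 5:08 AM on Nov 9.
+8 hours and 55 minutes → arrive 2:03 PM UTC on Nov 9.
Flight 2 lands earlier by 25 hours 6 minutes.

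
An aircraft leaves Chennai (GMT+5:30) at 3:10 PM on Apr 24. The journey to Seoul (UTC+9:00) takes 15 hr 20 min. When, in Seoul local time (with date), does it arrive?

Convert departure to UTC: 3:10 PM − 5:30 = 9:40 AM UTC on Apr 24.
Add 15 hours and 20 minutes travel time → 1:00 AM UTC (Apr 25).
Seoul is UTC+9:00, so local arrival = 1:00 AM + 9:00 = 10:00 AM on Apr 25.

10:00 AM on Apr 25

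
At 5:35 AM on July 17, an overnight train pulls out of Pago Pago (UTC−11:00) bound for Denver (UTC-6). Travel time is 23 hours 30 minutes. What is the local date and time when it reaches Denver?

Convert departure to UTC: 5:35 AM + 11:00 = 4:35 PM UTC on Jul 17.
Add 23 hours 30 minutes travel time → 4:05 PM UTC (Jul 18).
Denver is UTC−6:00, so local arrival = 4:05 PM − 6:00 = 10:05 AM on Jul 18.

10:05 AM on July 18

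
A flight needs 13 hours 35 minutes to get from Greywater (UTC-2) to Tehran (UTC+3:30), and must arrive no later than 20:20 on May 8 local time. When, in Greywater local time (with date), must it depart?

Target arrival in UTC: 20:20 − 3:30 = 16:50 on May 8.
Subtract 13 hours and 35 minutes → departure 03:15 UTC on May 8.
Greywater is UTC−2:00: 03:15 − 2:00 = 01:15 on May 8.

01:15 on May 8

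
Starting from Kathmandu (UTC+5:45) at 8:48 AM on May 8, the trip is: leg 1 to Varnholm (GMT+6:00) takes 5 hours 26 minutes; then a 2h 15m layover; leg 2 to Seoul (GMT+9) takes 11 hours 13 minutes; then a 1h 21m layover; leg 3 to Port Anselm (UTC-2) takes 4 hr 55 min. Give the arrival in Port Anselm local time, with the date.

2:13 AM on May 9

Convert departure to UTC: 8:48 AM − 5:45 = 3:03 AM UTC on May 8.
Add 5 hours and 26 minutes leg 1 → 8:29 AM UTC.
Add 2 hours and 15 minutes layover in Varnholm → 10:44 AM UTC.
Add 11 hours and 13 minutes leg 2 → 9:57 PM UTC.
Add 1 hour and 21 minutes layover in Seoul → 11:18 PM UTC.
Add 4 hours 55 minutes leg 3 → 4:13 AM UTC (May 9).
Port Anselm is UTC−2:00, so local arrival = 4:13 AM − 2:00 = 2:13 AM on May 9.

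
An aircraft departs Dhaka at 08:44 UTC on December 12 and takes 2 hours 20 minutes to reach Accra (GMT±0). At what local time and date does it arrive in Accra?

Departure is given in UTC: 08:44 on Dec 12.
Add 2 hours and 20 minutes → 11:04 UTC.
Accra is UTC+0, so local arrival is 11:04 on Dec 12.

11:04 on December 12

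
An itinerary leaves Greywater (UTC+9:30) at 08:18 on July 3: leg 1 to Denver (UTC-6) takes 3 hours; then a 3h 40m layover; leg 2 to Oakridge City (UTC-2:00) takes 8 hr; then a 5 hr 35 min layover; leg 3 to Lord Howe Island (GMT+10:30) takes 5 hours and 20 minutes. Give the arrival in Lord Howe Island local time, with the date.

Convert departure to UTC: 08:18 − 9:30 = 22:48 UTC on Jul 2.
Add 3 hours leg 1 → 01:48 UTC (Jul 3).
Add 3 hours 40 minutes layover in Denver → 05:28 UTC.
Add 8 hours leg 2 → 13:28 UTC.
Add 5 hours 35 minutes layover in Oakridge City → 19:03 UTC.
Add 5 hours and 20 minutes leg 3 → 00:23 UTC (Jul 4).
Lord Howe Island is UTC+10:30, so local arrival = 00:23 + 10:30 = 10:53 on Jul 4.

10:53 on July 4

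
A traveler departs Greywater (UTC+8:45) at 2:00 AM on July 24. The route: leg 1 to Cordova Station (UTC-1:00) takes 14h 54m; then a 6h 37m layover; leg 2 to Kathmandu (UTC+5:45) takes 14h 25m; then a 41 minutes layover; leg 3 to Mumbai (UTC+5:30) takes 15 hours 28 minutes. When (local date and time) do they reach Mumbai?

2:50 AM on July 26

Convert departure to UTC: 2:00 AM − 8:45 = 5:15 PM UTC on Jul 23.
Add 14 hours 54 minutes leg 1 → 8:09 AM UTC (Jul 24).
Add 6 hours 37 minutes layover in Cordova Station → 2:46 PM UTC.
Add 14 hours 25 minutes leg 2 → 5:11 AM UTC (Jul 25).
Add 41 minutes layover in Kathmandu → 5:52 AM UTC.
Add 15 hours and 28 minutes leg 3 → 9:20 PM UTC.
Mumbai is UTC+5:30, so local arrival = 9:20 PM + 5:30 = 2:50 AM on Jul 26.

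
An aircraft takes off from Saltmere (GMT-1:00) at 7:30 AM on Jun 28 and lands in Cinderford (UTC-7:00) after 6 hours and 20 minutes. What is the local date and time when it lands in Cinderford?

7:50 AM on June 28

Convert departure to UTC: 7:30 AM + 1:00 = 8:30 AM UTC on Jun 28.
Add 6 hours and 20 minutes travel time → 2:50 PM UTC.
Cinderford is UTC−7:00, so local arrival = 2:50 PM − 7:00 = 7:50 AM on Jun 28.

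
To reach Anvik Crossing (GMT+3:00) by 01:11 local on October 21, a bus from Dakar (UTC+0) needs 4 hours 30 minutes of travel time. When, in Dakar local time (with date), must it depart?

Target arrival in UTC: 01:11 − 3:00 = 22:11 on Oct 20.
Subtract 4 hours 30 minutes → departure 17:41 UTC on Oct 20.
Dakar is UTC+0, so departure is 17:41 on Oct 20.

17:41 on October 20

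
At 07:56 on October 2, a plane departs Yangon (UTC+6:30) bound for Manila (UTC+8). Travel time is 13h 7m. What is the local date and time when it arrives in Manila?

22:33 on October 2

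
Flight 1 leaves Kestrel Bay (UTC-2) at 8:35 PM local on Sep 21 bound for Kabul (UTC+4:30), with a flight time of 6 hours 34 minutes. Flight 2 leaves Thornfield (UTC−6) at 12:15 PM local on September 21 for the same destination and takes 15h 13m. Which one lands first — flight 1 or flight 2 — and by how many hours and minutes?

Flight 1 in UTC: 8:35 PM + 2:00 = 10:35 PM on Sep 21.
+6 hours 34 minutes → arrive 5:09 AM UTC on Sep 22.
Flight 2 in UTC: 12:15 PM + 6:00 = 6:15 PM on Sep 21.
+15 hours and 13 minutes → arrive 9:28 AM UTC on Sep 22.
Flight 1 lands earlier by 4 hours 19 minutes.

the first, by 4 hours 19 minutes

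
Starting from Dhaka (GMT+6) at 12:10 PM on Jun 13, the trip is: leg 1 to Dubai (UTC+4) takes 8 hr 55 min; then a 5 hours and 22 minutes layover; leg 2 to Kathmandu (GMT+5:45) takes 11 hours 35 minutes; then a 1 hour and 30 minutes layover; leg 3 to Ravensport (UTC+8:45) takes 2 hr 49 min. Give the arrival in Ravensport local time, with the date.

Convert departure to UTC: 12:10 PM − 6:00 = 6:10 AM UTC on Jun 13.
Add 8 hours and 55 minutes leg 1 → 3:05 PM UTC.
Add 5 hours and 22 minutes layover in Dubai → 8:27 PM UTC.
Add 11 hours and 35 minutes leg 2 → 8:02 AM UTC (Jun 14).
Add 1 hour and 30 minutes layover in Kathmandu → 9:32 AM UTC.
Add 2 hours 49 minutes leg 3 → 12:21 PM UTC.
Ravensport is UTC+8:45, so local arrival = 12:21 PM + 8:45 = 9:06 PM on Jun 14.

9:06 PM on Jun 14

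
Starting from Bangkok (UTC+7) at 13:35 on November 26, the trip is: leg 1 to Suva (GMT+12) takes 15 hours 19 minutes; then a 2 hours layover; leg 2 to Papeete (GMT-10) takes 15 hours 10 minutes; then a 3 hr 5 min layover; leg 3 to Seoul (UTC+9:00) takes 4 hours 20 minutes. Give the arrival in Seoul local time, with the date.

07:29 on Nov 28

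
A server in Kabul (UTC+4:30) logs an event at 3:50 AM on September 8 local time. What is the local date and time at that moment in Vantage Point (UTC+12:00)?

In UTC: 3:50 AM − 4:30 = 11:20 PM on Sep 7.
Vantage Point is UTC+12:00: 11:20 PM + 12:00 = 11:20 AM on Sep 8.

11:20 AM on Sep 8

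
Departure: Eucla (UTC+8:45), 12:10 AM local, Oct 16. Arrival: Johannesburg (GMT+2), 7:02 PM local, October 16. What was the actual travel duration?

25 hours 37 minutes

Departure in UTC: 12:10 AM − 8:45 = 3:25 PM on Oct 15.
Arrival in UTC: 7:02 PM − 2:00 = 5:02 PM on Oct 16.
Elapsed = 5:02 PM − 3:25 PM (+1 day) = 25 hours 37 minutes.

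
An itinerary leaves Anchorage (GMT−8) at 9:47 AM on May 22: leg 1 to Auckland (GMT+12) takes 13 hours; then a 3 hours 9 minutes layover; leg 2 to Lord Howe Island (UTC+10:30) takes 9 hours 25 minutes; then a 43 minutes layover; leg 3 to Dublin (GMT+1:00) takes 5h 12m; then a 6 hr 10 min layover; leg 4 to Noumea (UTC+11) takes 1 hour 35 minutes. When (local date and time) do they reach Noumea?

Convert departure to UTC: 9:47 AM + 8:00 = 5:47 PM UTC on May 22.
Add 13 hours leg 1 → 6:47 AM UTC (May 23).
Add 3 hours 9 minutes layover in Auckland → 9:56 AM UTC.
Add 9 hours and 25 minutes leg 2 → 7:21 PM UTC.
Add 43 minutes layover in Lord Howe Island → 8:04 PM UTC.
Add 5 hours and 12 minutes leg 3 → 1:16 AM UTC (May 24).
Add 6 hours 10 minutes layover in Dublin → 7:26 AM UTC.
Add 1 hour and 35 minutes leg 4 → 9:01 AM UTC.
Noumea is UTC+11:00, so local arrival = 9:01 AM + 11:00 = 8:01 PM on May 24.

8:01 PM on May 24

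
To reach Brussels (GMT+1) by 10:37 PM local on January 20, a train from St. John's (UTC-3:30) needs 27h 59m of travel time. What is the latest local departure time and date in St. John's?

2:08 PM on January 19

Target arrival in UTC: 10:37 PM − 1:00 = 9:37 PM on Jan 20.
Subtract 27 hours and 59 minutes → departure 5:38 PM UTC on Jan 19.
St. John's is UTC−3:30: 5:38 PM − 3:30 = 2:08 PM on Jan 19.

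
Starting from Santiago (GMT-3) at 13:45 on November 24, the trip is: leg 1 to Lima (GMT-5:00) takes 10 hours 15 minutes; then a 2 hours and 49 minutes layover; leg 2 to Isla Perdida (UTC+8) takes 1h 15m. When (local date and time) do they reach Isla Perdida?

15:04 on November 25

Convert departure to UTC: 13:45 + 3:00 = 16:45 UTC on Nov 24.
Add 10 hours and 15 minutes leg 1 → 03:00 UTC (Nov 25).
Add 2 hours and 49 minutes layover in Lima → 05:49 UTC.
Add 1 hour 15 minutes leg 2 → 07:04 UTC.
Isla Perdida is UTC+8:00, so local arrival = 07:04 + 8:00 = 15:04 on Nov 25.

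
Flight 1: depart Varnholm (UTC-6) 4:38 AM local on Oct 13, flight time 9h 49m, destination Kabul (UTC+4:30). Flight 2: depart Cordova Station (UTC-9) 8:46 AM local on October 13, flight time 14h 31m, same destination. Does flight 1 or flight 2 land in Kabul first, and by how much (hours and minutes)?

Flight 1 in UTC: 4:38 AM + 6:00 = 10:38 AM on Oct 13.
+9 hours 49 minutes → arrive 8:27 PM UTC on Oct 13.
Flight 2 in UTC: 8:46 AM + 9:00 = 5:46 PM on Oct 13.
+14 hours 31 minutes → arrive 8:17 AM UTC on Oct 14.
Flight 1 lands earlier by 11 hours 50 minutes.

the first, by 11 hours 50 minutes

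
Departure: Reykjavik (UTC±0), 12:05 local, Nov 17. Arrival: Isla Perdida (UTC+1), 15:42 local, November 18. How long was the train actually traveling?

26 hours 37 minutes

Departure is already UTC: 12:05 on Nov 17.
Arrival in UTC: 15:42 − 1:00 = 14:42 on Nov 18.
Elapsed = 14:42 − 12:05 (+1 day) = 26 hours 37 minutes.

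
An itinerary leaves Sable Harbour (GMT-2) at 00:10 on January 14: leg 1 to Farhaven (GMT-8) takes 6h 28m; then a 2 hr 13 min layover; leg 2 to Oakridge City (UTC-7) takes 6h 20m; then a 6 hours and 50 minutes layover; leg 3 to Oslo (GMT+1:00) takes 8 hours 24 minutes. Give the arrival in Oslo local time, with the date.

Convert departure to UTC: 00:10 + 2:00 = 02:10 UTC on Jan 14.
Add 6 hours and 28 minutes leg 1 → 08:38 UTC.
Add 2 hours and 13 minutes layover in Farhaven → 10:51 UTC.
Add 6 hours and 20 minutes leg 2 → 17:11 UTC.
Add 6 hours 50 minutes layover in Oakridge City → 00:01 UTC (Jan 15).
Add 8 hours 24 minutes leg 3 → 08:25 UTC.
Oslo is UTC+1:00, so local arrival = 08:25 + 1:00 = 09:25 on Jan 15.

09:25 on January 15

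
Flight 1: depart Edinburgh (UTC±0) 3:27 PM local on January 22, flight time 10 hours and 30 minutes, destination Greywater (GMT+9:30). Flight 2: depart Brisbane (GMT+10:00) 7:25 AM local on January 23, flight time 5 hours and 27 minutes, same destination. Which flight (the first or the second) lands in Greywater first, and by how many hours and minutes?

Flight 1 departs at 3:27 PM UTC (Jan 22).
+10 hours 30 minutes → arrive 1:57 AM UTC on Jan 23.
Flight 2 in UTC: 7:25 AM − 10:00 = 9:25 PM on Jan 22.
+5 hours and 27 minutes → arrive 2:52 AM UTC on Jan 23.
Flight 1 lands earlier by 55 minutes.

the first, by 55 minutes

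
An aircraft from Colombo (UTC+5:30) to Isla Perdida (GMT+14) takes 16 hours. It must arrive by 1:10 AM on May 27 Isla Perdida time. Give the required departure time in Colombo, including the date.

12:40 AM on May 26

Target arrival in UTC: 1:10 AM − 14:00 = 11:10 AM on May 26.
Subtract 16 hours → departure 7:10 PM UTC on May 25.
Colombo is UTC+5:30: 7:10 PM + 5:30 = 12:40 AM on May 26.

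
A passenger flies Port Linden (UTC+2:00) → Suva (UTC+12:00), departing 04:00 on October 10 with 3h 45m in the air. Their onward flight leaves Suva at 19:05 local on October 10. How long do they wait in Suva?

1 hour 20 minutes

Convert departure to UTC: 04:00 − 2:00 = 02:00 UTC on Oct 10.
Add 3 hours and 45 minutes flight time → 05:45 UTC.
Suva is UTC+12:00, so local arrival = 05:45 + 12:00 = 17:45 on Oct 10.
Layover = 19:05 − 17:45 = 1 hour 20 minutes.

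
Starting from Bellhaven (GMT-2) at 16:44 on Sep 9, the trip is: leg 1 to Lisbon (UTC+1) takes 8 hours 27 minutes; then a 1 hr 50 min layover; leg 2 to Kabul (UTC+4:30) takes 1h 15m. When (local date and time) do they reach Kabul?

Convert departure to UTC: 16:44 + 2:00 = 18:44 UTC on Sep 9.
Add 8 hours and 27 minutes leg 1 → 03:11 UTC (Sep 10).
Add 1 hour and 50 minutes layover in Lisbon → 05:01 UTC.
Add 1 hour and 15 minutes leg 2 → 06:16 UTC.
Kabul is UTC+4:30, so local arrival = 06:16 + 4:30 = 10:46 on Sep 10.

10:46 on September 10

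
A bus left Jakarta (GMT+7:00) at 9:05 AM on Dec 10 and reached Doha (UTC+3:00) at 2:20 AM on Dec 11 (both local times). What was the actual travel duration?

21 hours 15 minutes

Doha is 4:00 behind Jakarta.
Clock-face elapsed time (ignoring zones) is 17 hours 15 minutes.
Actual elapsed = 17 hours 15 minutes + 4:00 = 21 hours 15 minutes.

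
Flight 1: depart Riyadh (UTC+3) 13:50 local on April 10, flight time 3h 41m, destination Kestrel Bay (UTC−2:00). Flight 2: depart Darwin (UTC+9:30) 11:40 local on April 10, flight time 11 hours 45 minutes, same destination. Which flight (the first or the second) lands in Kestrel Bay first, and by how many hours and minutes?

the second, by 36 minutes

Flight 1 in UTC: 13:50 − 3:00 = 10:50 on Apr 10.
+3 hours 41 minutes → arrive 14:31 UTC on Apr 10.
Flight 2 in UTC: 11:40 − 9:30 = 02:10 on Apr 10.
+11 hours and 45 minutes → arrive 13:55 UTC on Apr 10.
Flight 2 lands earlier by 36 minutes.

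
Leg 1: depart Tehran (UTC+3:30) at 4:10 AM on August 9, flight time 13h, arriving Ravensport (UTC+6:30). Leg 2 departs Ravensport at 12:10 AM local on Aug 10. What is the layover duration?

Convert departure to UTC: 4:10 AM − 3:30 = 12:40 AM UTC on Aug 9.
Add 13 hours flight time → 1:40 PM UTC.
Ravensport is UTC+6:30, so local arrival = 1:40 PM + 6:30 = 8:10 PM on Aug 9.
Layover = 12:10 AM − 8:10 PM (+1 day) = 4 hours.

4 hours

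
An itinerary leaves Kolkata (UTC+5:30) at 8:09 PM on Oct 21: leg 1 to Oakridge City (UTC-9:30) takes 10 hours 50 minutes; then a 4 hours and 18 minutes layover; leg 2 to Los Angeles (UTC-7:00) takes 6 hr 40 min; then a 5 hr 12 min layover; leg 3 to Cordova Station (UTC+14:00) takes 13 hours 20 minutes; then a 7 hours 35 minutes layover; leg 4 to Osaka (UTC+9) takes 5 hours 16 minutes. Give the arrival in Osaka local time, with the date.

Convert departure to UTC: 8:09 PM − 5:30 = 2:39 PM UTC on Oct 21.
Add 10 hours and 50 minutes leg 1 → 1:29 AM UTC (Oct 22).
Add 4 hours 18 minutes layover in Oakridge City → 5:47 AM UTC.
Add 6 hours 40 minutes leg 2 → 12:27 PM UTC.
Add 5 hours and 12 minutes layover in Los Angeles → 5:39 PM UTC.
Add 13 hours 20 minutes leg 3 → 6:59 AM UTC (Oct 23).
Add 7 hours and 35 minutes layover in Cordova Station → 2:34 PM UTC.
Add 5 hours 16 minutes leg 4 → 7:50 PM UTC.
Osaka is UTC+9:00, so local arrival = 7:50 PM + 9:00 = 4:50 AM on Oct 24.

4:50 AM on October 24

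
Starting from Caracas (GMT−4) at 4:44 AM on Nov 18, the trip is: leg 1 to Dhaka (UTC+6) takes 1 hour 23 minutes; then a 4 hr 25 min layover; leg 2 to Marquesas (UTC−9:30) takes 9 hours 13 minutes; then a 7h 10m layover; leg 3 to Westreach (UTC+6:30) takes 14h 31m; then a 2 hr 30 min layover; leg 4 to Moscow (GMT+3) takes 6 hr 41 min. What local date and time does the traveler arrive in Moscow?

Convert departure to UTC: 4:44 AM + 4:00 = 8:44 AM UTC on Nov 18.
Add 1 hour 23 minutes leg 1 → 10:07 AM UTC.
Add 4 hours 25 minutes layover in Dhaka → 2:32 PM UTC.
Add 9 hours and 13 minutes leg 2 → 11:45 PM UTC.
Add 7 hours and 10 minutes layover in Marquesas → 6:55 AM UTC (Nov 19).
Add 14 hours and 31 minutes leg 3 → 9:26 PM UTC.
Add 2 hours 30 minutes layover in Westreach → 11:56 PM UTC.
Add 6 hours 41 minutes leg 4 → 6:37 AM UTC (Nov 20).
Moscow is UTC+3:00, so local arrival = 6:37 AM + 3:00 = 9:37 AM on Nov 20.

9:37 AM on Nov 20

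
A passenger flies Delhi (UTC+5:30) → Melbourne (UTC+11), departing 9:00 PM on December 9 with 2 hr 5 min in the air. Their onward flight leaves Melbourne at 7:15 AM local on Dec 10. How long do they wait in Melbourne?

2 hours 40 minutes

Convert departure to UTC: 9:00 PM − 5:30 = 3:30 PM UTC on Dec 9.
Add 2 hours 5 minutes flight time → 5:35 PM UTC.
Melbourne is UTC+11:00, so local arrival = 5:35 PM + 11:00 = 4:35 AM on Dec 10.
Layover = 7:15 AM − 4:35 AM = 2 hours 40 minutes.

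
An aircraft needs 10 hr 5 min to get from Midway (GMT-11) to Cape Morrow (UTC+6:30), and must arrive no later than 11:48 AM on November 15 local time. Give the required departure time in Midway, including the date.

8:13 AM on Nov 14

Target arrival in UTC: 11:48 AM − 6:30 = 5:18 AM on Nov 15.
Subtract 10 hours 5 minutes → departure 7:13 PM UTC on Nov 14.
Midway is UTC−11:00: 7:13 PM − 11:00 = 8:13 AM on Nov 14.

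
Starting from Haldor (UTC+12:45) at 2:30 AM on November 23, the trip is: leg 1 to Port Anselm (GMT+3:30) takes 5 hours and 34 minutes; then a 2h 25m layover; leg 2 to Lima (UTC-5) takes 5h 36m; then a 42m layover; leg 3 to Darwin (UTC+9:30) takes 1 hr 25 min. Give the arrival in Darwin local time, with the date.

2:57 PM on Nov 23

Convert departure to UTC: 2:30 AM − 12:45 = 1:45 PM UTC on Nov 22.
Add 5 hours and 34 minutes leg 1 → 7:19 PM UTC.
Add 2 hours 25 minutes layover in Port Anselm → 9:44 PM UTC.
Add 5 hours 36 minutes leg 2 → 3:20 AM UTC (Nov 23).
Add 42 minutes layover in Lima → 4:02 AM UTC.
Add 1 hour 25 minutes leg 3 → 5:27 AM UTC.
Darwin is UTC+9:30, so local arrival = 5:27 AM + 9:30 = 2:57 PM on Nov 23.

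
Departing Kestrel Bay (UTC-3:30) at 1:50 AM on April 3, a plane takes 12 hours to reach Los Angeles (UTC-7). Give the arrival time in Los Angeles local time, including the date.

Convert departure to UTC: 1:50 AM + 3:30 = 5:20 AM UTC on Apr 3.
Add 12 hours travel time → 5:20 PM UTC.
Los Angeles is UTC−7:00, so local arrival = 5:20 PM − 7:00 = 10:20 AM on Apr 3.

10:20 AM on Apr 3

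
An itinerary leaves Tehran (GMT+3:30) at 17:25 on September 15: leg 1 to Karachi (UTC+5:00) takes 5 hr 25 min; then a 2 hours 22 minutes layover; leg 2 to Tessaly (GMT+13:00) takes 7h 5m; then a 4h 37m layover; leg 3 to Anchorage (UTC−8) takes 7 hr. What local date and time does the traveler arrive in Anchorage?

08:24 on Sep 16

Convert departure to UTC: 17:25 − 3:30 = 13:55 UTC on Sep 15.
Add 5 hours and 25 minutes leg 1 → 19:20 UTC.
Add 2 hours and 22 minutes layover in Karachi → 21:42 UTC.
Add 7 hours 5 minutes leg 2 → 04:47 UTC (Sep 16).
Add 4 hours 37 minutes layover in Tessaly → 09:24 UTC.
Add 7 hours leg 3 → 16:24 UTC.
Anchorage is UTC−8:00, so local arrival = 16:24 − 8:00 = 08:24 on Sep 16.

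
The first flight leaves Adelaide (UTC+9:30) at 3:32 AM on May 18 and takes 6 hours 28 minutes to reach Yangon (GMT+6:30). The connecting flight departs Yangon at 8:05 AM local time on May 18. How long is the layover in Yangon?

1 hour 5 minutes

Convert departure to UTC: 3:32 AM − 9:30 = 6:02 PM UTC on May 17.
Add 6 hours 28 minutes flight time → 12:30 AM UTC (May 18).
Yangon is UTC+6:30, so local arrival = 12:30 AM + 6:30 = 7:00 AM on May 18.
Layover = 8:05 AM − 7:00 AM = 1 hour 5 minutes.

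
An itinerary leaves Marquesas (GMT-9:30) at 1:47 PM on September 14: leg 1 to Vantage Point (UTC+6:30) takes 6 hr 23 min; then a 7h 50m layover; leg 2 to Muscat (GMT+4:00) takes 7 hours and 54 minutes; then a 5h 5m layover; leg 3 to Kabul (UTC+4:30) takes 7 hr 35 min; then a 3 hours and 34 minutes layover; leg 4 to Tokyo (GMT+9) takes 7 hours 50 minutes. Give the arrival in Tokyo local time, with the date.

Convert departure to UTC: 1:47 PM + 9:30 = 11:17 PM UTC on Sep 14.
Add 6 hours 23 minutes leg 1 → 5:40 AM UTC (Sep 15).
Add 7 hours and 50 minutes layover in Vantage Point → 1:30 PM UTC.
Add 7 hours 54 minutes leg 2 → 9:24 PM UTC.
Add 5 hours 5 minutes layover in Muscat → 2:29 AM UTC (Sep 16).
Add 7 hours 35 minutes leg 3 → 10:04 AM UTC.
Add 3 hours 34 minutes layover in Kabul → 1:38 PM UTC.
Add 7 hours and 50 minutes leg 4 → 9:28 PM UTC.
Tokyo is UTC+9:00, so local arrival = 9:28 PM + 9:00 = 6:28 AM on Sep 17.

6:28 AM on Sep 17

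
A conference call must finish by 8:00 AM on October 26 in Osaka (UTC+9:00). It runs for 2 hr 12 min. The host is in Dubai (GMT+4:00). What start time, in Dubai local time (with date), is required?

Target end time in UTC: 8:00 AM − 9:00 = 11:00 PM on Oct 25.
Subtract 2 hours and 12 minutes → start 8:48 PM UTC on Oct 25.
Dubai is UTC+4:00: 8:48 PM + 4:00 = 12:48 AM on Oct 26.

12:48 AM on October 26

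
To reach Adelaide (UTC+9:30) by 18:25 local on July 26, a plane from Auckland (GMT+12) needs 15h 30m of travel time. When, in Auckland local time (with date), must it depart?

Target arrival in UTC: 18:25 − 9:30 = 08:55 on Jul 26.
Subtract 15 hours and 30 minutes → departure 17:25 UTC on Jul 25.
Auckland is UTC+12:00: 17:25 + 12:00 = 05:25 on Jul 26.

05:25 on July 26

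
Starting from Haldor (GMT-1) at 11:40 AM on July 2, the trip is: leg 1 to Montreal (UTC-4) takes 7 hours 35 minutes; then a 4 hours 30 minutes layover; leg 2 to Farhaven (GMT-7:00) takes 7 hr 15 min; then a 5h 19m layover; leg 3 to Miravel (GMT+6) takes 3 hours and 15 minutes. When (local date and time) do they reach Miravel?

10:34 PM on July 3

Convert departure to UTC: 11:40 AM + 1:00 = 12:40 PM UTC on Jul 2.
Add 7 hours 35 minutes leg 1 → 8:15 PM UTC.
Add 4 hours 30 minutes layover in Montreal → 12:45 AM UTC (Jul 3).
Add 7 hours and 15 minutes leg 2 → 8:00 AM UTC.
Add 5 hours 19 minutes layover in Farhaven → 1:19 PM UTC.
Add 3 hours and 15 minutes leg 3 → 4:34 PM UTC.
Miravel is UTC+6:00, so local arrival = 4:34 PM + 6:00 = 10:34 PM on Jul 3.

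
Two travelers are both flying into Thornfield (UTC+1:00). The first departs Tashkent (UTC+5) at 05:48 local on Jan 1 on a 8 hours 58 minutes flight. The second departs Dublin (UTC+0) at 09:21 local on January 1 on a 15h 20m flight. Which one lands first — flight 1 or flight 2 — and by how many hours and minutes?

the first, by 14 hours 55 minutes

Flight 1 in UTC: 05:48 − 5:00 = 00:48 on Jan 1.
+8 hours 58 minutes → arrive 09:46 UTC on Jan 1.
Flight 2 departs at 09:21 UTC (Jan 1).
+15 hours and 20 minutes → arrive 00:41 UTC on Jan 2.
Flight 1 lands earlier by 14 hours 55 minutes.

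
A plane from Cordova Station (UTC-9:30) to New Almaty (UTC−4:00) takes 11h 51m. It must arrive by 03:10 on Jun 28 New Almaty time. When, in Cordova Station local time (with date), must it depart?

Target arrival in UTC: 03:10 + 4:00 = 07:10 on Jun 28.
Subtract 11 hours and 51 minutes → departure 19:19 UTC on Jun 27.
Cordova Station is UTC−9:30: 19:19 − 9:30 = 09:49 on Jun 27.

09:49 on June 27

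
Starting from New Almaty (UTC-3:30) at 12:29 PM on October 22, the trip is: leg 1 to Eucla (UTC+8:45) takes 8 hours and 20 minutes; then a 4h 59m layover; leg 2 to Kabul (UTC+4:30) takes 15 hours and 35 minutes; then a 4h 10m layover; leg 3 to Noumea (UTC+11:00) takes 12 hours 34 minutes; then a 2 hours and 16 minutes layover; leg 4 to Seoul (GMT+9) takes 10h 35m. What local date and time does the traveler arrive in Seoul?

Convert departure to UTC: 12:29 PM + 3:30 = 3:59 PM UTC on Oct 22.
Add 8 hours and 20 minutes leg 1 → 12:19 AM UTC (Oct 23).
Add 4 hours 59 minutes layover in Eucla → 5:18 AM UTC.
Add 15 hours 35 minutes leg 2 → 8:53 PM UTC.
Add 4 hours 10 minutes layover in Kabul → 1:03 AM UTC (Oct 24).
Add 12 hours 34 minutes leg 3 → 1:37 PM UTC.
Add 2 hours and 16 minutes layover in Noumea → 3:53 PM UTC.
Add 10 hours 35 minutes leg 4 → 2:28 AM UTC (Oct 25).
Seoul is UTC+9:00, so local arrival = 2:28 AM + 9:00 = 11:28 AM on Oct 25.

11:28 AM on October 25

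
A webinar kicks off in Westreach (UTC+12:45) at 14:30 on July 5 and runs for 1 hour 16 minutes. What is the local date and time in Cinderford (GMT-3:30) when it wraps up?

Convert start to UTC: 14:30 − 12:45 = 01:45 UTC on Jul 5.
Add 1 hour and 16 minutes duration → 03:01 UTC.
Cinderford is UTC−3:30, so local end time = 03:01 − 3:30 = 23:31 on Jul 4.

23:31 on Jul 4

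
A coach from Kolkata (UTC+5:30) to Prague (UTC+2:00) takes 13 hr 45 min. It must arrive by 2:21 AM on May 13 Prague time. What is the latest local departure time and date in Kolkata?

4:06 PM on May 12

Target arrival in UTC: 2:21 AM − 2:00 = 12:21 AM on May 13.
Subtract 13 hours and 45 minutes → departure 10:36 AM UTC on May 12.
Kolkata is UTC+5:30: 10:36 AM + 5:30 = 4:06 PM on May 12.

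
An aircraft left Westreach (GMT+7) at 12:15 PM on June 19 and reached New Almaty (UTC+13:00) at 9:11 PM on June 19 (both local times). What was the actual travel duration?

2 hours 56 minutes

Departure in UTC: 12:15 PM − 7:00 = 5:15 AM on Jun 19.
Arrival in UTC: 9:11 PM − 13:00 = 8:11 AM on Jun 19.
Elapsed = 8:11 AM − 5:15 AM = 2 hours 56 minutes.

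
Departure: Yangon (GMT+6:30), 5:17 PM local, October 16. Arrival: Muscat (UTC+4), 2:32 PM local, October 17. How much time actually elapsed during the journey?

Departure in UTC: 5:17 PM − 6:30 = 10:47 AM on Oct 16.
Arrival in UTC: 2:32 PM − 4:00 = 10:32 AM on Oct 17.
Elapsed = 10:32 AM − 10:47 AM (+1 day) = 23 hours 45 minutes.

23 hours 45 minutes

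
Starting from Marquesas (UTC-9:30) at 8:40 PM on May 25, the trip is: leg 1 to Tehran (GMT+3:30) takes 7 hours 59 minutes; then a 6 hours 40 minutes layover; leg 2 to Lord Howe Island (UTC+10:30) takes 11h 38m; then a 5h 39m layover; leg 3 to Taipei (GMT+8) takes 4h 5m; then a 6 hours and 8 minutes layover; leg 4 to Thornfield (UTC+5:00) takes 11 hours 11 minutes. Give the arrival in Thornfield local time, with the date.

4:30 PM on May 28

Convert departure to UTC: 8:40 PM + 9:30 = 6:10 AM UTC on May 26.
Add 7 hours 59 minutes leg 1 → 2:09 PM UTC.
Add 6 hours and 40 minutes layover in Tehran → 8:49 PM UTC.
Add 11 hours 38 minutes leg 2 → 8:27 AM UTC (May 27).
Add 5 hours 39 minutes layover in Lord Howe Island → 2:06 PM UTC.
Add 4 hours 5 minutes leg 3 → 6:11 PM UTC.
Add 6 hours and 8 minutes layover in Taipei → 12:19 AM UTC (May 28).
Add 11 hours 11 minutes leg 4 → 11:30 AM UTC.
Thornfield is UTC+5:00, so local arrival = 11:30 AM + 5:00 = 4:30 PM on May 28.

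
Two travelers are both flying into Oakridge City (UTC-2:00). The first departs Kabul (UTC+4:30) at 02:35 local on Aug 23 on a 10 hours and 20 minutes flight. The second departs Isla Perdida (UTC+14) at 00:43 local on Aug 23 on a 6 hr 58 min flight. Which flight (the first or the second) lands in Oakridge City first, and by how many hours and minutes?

Flight 1 in UTC: 02:35 − 4:30 = 22:05 on Aug 22.
+10 hours 20 minutes → arrive 08:25 UTC on Aug 23.
Flight 2 in UTC: 00:43 − 14:00 = 10:43 on Aug 22.
+6 hours 58 minutes → arrive 17:41 UTC on Aug 22.
Flight 2 lands earlier by 14 hours 44 minutes.

the second, by 14 hours 44 minutes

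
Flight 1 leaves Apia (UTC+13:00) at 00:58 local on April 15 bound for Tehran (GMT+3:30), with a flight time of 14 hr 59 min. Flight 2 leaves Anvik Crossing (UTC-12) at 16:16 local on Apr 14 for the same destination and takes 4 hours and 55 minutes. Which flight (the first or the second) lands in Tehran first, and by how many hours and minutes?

Flight 1 in UTC: 00:58 − 13:00 = 11:58 on Apr 14.
+14 hours and 59 minutes → arrive 02:57 UTC on Apr 15.
Flight 2 in UTC: 16:16 + 12:00 = 04:16 on Apr 15.
+4 hours and 55 minutes → arrive 09:11 UTC on Apr 15.
Flight 1 lands earlier by 6 hours 14 minutes.

the first, by 6 hours 14 minutes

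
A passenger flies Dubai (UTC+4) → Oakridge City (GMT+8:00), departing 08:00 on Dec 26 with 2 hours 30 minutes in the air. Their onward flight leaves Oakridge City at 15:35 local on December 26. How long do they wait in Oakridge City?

1 hour 5 minutes

Convert departure to UTC: 08:00 − 4:00 = 04:00 UTC on Dec 26.
Add 2 hours and 30 minutes flight time → 06:30 UTC.
Oakridge City is UTC+8:00, so local arrival = 06:30 + 8:00 = 14:30 on Dec 26.
Layover = 15:35 − 14:30 = 1 hour 5 minutes.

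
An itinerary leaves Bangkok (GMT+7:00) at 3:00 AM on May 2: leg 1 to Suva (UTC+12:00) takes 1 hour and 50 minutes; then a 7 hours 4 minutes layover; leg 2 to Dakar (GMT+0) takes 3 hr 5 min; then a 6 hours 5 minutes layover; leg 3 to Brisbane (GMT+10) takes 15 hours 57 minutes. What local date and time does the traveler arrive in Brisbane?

4:01 PM on May 3

Convert departure to UTC: 3:00 AM − 7:00 = 8:00 PM UTC on May 1.
Add 1 hour and 50 minutes leg 1 → 9:50 PM UTC.
Add 7 hours and 4 minutes layover in Suva → 4:54 AM UTC (May 2).
Add 3 hours and 5 minutes leg 2 → 7:59 AM UTC.
Add 6 hours 5 minutes layover in Dakar → 2:04 PM UTC.
Add 15 hours and 57 minutes leg 3 → 6:01 AM UTC (May 3).
Brisbane is UTC+10:00, so local arrival = 6:01 AM + 10:00 = 4:01 PM on May 3.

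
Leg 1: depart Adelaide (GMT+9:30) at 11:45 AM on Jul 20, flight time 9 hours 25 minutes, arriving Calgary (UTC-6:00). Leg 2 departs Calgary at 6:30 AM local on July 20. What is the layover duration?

Convert departure to UTC: 11:45 AM − 9:30 = 2:15 AM UTC on Jul 20.
Add 9 hours and 25 minutes flight time → 11:40 AM UTC.
Calgary is UTC−6:00, so local arrival = 11:40 AM − 6:00 = 5:40 AM on Jul 20.
Layover = 6:30 AM − 5:40 AM = 50 minutes.

50 minutes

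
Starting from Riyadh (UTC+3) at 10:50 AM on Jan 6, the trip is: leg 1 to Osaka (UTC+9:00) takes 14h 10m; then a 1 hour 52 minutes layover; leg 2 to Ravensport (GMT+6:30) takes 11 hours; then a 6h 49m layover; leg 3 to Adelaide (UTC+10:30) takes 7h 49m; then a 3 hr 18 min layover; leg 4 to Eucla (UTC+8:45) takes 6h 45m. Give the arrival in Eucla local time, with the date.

Convert departure to UTC: 10:50 AM − 3:00 = 7:50 AM UTC on Jan 6.
Add 14 hours 10 minutes leg 1 → 10:00 PM UTC.
Add 1 hour and 52 minutes layover in Osaka → 11:52 PM UTC.
Add 11 hours leg 2 → 10:52 AM UTC (Jan 7).
Add 6 hours 49 minutes layover in Ravensport → 5:41 PM UTC.
Add 7 hours 49 minutes leg 3 → 1:30 AM UTC (Jan 8).
Add 3 hours 18 minutes layover in Adelaide → 4:48 AM UTC.
Add 6 hours 45 minutes leg 4 → 11:33 AM UTC.
Eucla is UTC+8:45, so local arrival = 11:33 AM + 8:45 = 8:18 PM on Jan 8.

8:18 PM on January 8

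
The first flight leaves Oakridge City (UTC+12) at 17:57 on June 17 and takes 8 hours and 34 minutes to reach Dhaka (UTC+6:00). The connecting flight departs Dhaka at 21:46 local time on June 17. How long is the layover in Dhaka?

1 hour 15 minutes

Convert departure to UTC: 17:57 − 12:00 = 05:57 UTC on Jun 17.
Add 8 hours and 34 minutes flight time → 14:31 UTC.
Dhaka is UTC+6:00, so local arrival = 14:31 + 6:00 = 20:31 on Jun 17.
Layover = 21:46 − 20:31 = 1 hour 15 minutes.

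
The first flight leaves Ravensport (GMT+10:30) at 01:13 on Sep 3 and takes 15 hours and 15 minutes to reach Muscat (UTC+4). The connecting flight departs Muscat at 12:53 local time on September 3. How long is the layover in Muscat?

2 hours 55 minutes

Convert departure to UTC: 01:13 − 10:30 = 14:43 UTC on Sep 2.
Add 15 hours 15 minutes flight time → 05:58 UTC (Sep 3).
Muscat is UTC+4:00, so local arrival = 05:58 + 4:00 = 09:58 on Sep 3.
Layover = 12:53 − 09:58 = 2 hours 55 minutes.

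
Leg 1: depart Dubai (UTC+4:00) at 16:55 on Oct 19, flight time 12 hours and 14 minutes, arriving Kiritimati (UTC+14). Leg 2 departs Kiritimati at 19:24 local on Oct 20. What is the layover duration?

4 hours 15 minutes

Convert departure to UTC: 16:55 − 4:00 = 12:55 UTC on Oct 19.
Add 12 hours and 14 minutes flight time → 01:09 UTC (Oct 20).
Kiritimati is UTC+14:00, so local arrival = 01:09 + 14:00 = 15:09 on Oct 20.
Layover = 19:24 − 15:09 = 4 hours 15 minutes.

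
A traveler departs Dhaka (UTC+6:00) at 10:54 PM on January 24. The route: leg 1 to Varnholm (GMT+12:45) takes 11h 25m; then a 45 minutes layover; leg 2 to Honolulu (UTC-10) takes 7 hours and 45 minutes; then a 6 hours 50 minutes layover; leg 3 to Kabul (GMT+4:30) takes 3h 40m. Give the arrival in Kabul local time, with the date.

3:49 AM on Jan 26

Convert departure to UTC: 10:54 PM − 6:00 = 4:54 PM UTC on Jan 24.
Add 11 hours 25 minutes leg 1 → 4:19 AM UTC (Jan 25).
Add 45 minutes layover in Varnholm → 5:04 AM UTC.
Add 7 hours and 45 minutes leg 2 → 12:49 PM UTC.
Add 6 hours and 50 minutes layover in Honolulu → 7:39 PM UTC.
Add 3 hours 40 minutes leg 3 → 11:19 PM UTC.
Kabul is UTC+4:30, so local arrival = 11:19 PM + 4:30 = 3:49 AM on Jan 26.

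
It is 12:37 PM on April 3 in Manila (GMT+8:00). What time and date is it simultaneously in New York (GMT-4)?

12:37 AM on Apr 3

In UTC: 12:37 PM − 8:00 = 4:37 AM on Apr 3.
New York is UTC−4:00: 4:37 AM − 4:00 = 12:37 AM on Apr 3.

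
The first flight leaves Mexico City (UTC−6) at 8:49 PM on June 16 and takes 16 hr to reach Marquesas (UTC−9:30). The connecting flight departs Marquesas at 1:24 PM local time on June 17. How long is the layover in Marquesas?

4 hours 5 minutes

Convert departure to UTC: 8:49 PM + 6:00 = 2:49 AM UTC on Jun 17.
Add 16 hours flight time → 6:49 PM UTC.
Marquesas is UTC−9:30, so local arrival = 6:49 PM − 9:30 = 9:19 AM on Jun 17.
Layover = 1:24 PM − 9:19 AM = 4 hours 5 minutes.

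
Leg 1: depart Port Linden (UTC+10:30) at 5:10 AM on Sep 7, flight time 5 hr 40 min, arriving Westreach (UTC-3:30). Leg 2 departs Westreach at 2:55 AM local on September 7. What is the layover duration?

Convert departure to UTC: 5:10 AM − 10:30 = 6:40 PM UTC on Sep 6.
Add 5 hours and 40 minutes flight time → 12:20 AM UTC (Sep 7).
Westreach is UTC−3:30, so local arrival = 12:20 AM − 3:30 = 8:50 PM on Sep 6.
Layover = 2:55 AM − 8:50 PM (+1 day) = 6 hours 5 minutes.

6 hours 5 minutes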